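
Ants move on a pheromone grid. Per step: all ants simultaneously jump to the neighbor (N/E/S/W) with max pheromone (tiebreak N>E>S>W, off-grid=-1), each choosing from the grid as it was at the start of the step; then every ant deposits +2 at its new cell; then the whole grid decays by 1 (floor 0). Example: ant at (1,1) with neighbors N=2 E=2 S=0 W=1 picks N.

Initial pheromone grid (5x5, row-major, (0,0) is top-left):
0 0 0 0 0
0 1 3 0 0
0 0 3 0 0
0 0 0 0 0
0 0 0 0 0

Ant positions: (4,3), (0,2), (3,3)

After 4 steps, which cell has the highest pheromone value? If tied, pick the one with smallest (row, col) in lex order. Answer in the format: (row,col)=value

Step 1: ant0:(4,3)->N->(3,3) | ant1:(0,2)->S->(1,2) | ant2:(3,3)->N->(2,3)
  grid max=4 at (1,2)
Step 2: ant0:(3,3)->N->(2,3) | ant1:(1,2)->S->(2,2) | ant2:(2,3)->W->(2,2)
  grid max=5 at (2,2)
Step 3: ant0:(2,3)->W->(2,2) | ant1:(2,2)->N->(1,2) | ant2:(2,2)->N->(1,2)
  grid max=6 at (1,2)
Step 4: ant0:(2,2)->N->(1,2) | ant1:(1,2)->S->(2,2) | ant2:(1,2)->S->(2,2)
  grid max=9 at (2,2)
Final grid:
  0 0 0 0 0
  0 0 7 0 0
  0 0 9 0 0
  0 0 0 0 0
  0 0 0 0 0
Max pheromone 9 at (2,2)

Answer: (2,2)=9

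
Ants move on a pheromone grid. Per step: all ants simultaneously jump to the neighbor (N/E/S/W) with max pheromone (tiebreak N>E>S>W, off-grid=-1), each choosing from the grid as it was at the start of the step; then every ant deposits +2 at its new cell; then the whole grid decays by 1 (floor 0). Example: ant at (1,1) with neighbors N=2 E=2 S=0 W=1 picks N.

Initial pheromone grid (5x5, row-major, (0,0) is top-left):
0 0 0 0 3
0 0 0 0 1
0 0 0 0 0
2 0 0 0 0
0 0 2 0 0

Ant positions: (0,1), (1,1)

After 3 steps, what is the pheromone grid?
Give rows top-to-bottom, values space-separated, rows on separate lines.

After step 1: ants at (0,2),(0,1)
  0 1 1 0 2
  0 0 0 0 0
  0 0 0 0 0
  1 0 0 0 0
  0 0 1 0 0
After step 2: ants at (0,1),(0,2)
  0 2 2 0 1
  0 0 0 0 0
  0 0 0 0 0
  0 0 0 0 0
  0 0 0 0 0
After step 3: ants at (0,2),(0,1)
  0 3 3 0 0
  0 0 0 0 0
  0 0 0 0 0
  0 0 0 0 0
  0 0 0 0 0

0 3 3 0 0
0 0 0 0 0
0 0 0 0 0
0 0 0 0 0
0 0 0 0 0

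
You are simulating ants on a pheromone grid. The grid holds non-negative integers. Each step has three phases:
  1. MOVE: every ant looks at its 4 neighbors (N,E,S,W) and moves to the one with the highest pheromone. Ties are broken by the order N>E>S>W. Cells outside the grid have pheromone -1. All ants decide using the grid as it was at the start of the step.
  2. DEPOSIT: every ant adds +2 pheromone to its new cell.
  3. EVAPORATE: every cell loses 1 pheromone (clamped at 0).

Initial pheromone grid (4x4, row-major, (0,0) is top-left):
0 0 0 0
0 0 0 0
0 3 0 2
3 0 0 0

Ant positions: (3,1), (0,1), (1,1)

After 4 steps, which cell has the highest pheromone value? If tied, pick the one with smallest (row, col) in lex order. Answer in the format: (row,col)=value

Step 1: ant0:(3,1)->N->(2,1) | ant1:(0,1)->E->(0,2) | ant2:(1,1)->S->(2,1)
  grid max=6 at (2,1)
Step 2: ant0:(2,1)->N->(1,1) | ant1:(0,2)->E->(0,3) | ant2:(2,1)->N->(1,1)
  grid max=5 at (2,1)
Step 3: ant0:(1,1)->S->(2,1) | ant1:(0,3)->S->(1,3) | ant2:(1,1)->S->(2,1)
  grid max=8 at (2,1)
Step 4: ant0:(2,1)->N->(1,1) | ant1:(1,3)->N->(0,3) | ant2:(2,1)->N->(1,1)
  grid max=7 at (2,1)
Final grid:
  0 0 0 1
  0 5 0 0
  0 7 0 0
  0 0 0 0
Max pheromone 7 at (2,1)

Answer: (2,1)=7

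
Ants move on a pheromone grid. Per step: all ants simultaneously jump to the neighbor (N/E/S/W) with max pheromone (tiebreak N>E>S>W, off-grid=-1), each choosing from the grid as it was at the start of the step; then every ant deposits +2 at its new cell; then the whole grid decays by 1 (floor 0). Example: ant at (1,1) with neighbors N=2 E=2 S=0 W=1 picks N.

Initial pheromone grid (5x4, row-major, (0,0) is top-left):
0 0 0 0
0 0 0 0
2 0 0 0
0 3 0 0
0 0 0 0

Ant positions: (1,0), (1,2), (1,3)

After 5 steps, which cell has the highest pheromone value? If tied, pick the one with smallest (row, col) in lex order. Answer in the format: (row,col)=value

Answer: (0,2)=5

Derivation:
Step 1: ant0:(1,0)->S->(2,0) | ant1:(1,2)->N->(0,2) | ant2:(1,3)->N->(0,3)
  grid max=3 at (2,0)
Step 2: ant0:(2,0)->N->(1,0) | ant1:(0,2)->E->(0,3) | ant2:(0,3)->W->(0,2)
  grid max=2 at (0,2)
Step 3: ant0:(1,0)->S->(2,0) | ant1:(0,3)->W->(0,2) | ant2:(0,2)->E->(0,3)
  grid max=3 at (0,2)
Step 4: ant0:(2,0)->N->(1,0) | ant1:(0,2)->E->(0,3) | ant2:(0,3)->W->(0,2)
  grid max=4 at (0,2)
Step 5: ant0:(1,0)->S->(2,0) | ant1:(0,3)->W->(0,2) | ant2:(0,2)->E->(0,3)
  grid max=5 at (0,2)
Final grid:
  0 0 5 5
  0 0 0 0
  3 0 0 0
  0 0 0 0
  0 0 0 0
Max pheromone 5 at (0,2)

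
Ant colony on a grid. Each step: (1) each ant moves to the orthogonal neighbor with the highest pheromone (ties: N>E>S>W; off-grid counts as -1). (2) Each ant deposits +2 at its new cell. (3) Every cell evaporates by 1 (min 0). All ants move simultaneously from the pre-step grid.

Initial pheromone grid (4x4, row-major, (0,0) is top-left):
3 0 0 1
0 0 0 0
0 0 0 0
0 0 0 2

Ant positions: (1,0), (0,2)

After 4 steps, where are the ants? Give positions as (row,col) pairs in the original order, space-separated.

Step 1: ant0:(1,0)->N->(0,0) | ant1:(0,2)->E->(0,3)
  grid max=4 at (0,0)
Step 2: ant0:(0,0)->E->(0,1) | ant1:(0,3)->S->(1,3)
  grid max=3 at (0,0)
Step 3: ant0:(0,1)->W->(0,0) | ant1:(1,3)->N->(0,3)
  grid max=4 at (0,0)
Step 4: ant0:(0,0)->E->(0,1) | ant1:(0,3)->S->(1,3)
  grid max=3 at (0,0)

(0,1) (1,3)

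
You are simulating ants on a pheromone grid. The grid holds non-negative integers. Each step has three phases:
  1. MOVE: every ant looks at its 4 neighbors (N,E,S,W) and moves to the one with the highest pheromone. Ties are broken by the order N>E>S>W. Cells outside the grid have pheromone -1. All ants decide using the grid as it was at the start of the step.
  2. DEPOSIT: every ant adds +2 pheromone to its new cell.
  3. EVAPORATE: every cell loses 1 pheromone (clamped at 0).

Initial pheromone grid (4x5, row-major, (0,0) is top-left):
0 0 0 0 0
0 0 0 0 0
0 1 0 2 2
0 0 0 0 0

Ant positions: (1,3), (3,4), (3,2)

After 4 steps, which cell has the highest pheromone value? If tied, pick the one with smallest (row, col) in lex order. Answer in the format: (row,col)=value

Step 1: ant0:(1,3)->S->(2,3) | ant1:(3,4)->N->(2,4) | ant2:(3,2)->N->(2,2)
  grid max=3 at (2,3)
Step 2: ant0:(2,3)->E->(2,4) | ant1:(2,4)->W->(2,3) | ant2:(2,2)->E->(2,3)
  grid max=6 at (2,3)
Step 3: ant0:(2,4)->W->(2,3) | ant1:(2,3)->E->(2,4) | ant2:(2,3)->E->(2,4)
  grid max=7 at (2,3)
Step 4: ant0:(2,3)->E->(2,4) | ant1:(2,4)->W->(2,3) | ant2:(2,4)->W->(2,3)
  grid max=10 at (2,3)
Final grid:
  0 0 0 0 0
  0 0 0 0 0
  0 0 0 10 8
  0 0 0 0 0
Max pheromone 10 at (2,3)

Answer: (2,3)=10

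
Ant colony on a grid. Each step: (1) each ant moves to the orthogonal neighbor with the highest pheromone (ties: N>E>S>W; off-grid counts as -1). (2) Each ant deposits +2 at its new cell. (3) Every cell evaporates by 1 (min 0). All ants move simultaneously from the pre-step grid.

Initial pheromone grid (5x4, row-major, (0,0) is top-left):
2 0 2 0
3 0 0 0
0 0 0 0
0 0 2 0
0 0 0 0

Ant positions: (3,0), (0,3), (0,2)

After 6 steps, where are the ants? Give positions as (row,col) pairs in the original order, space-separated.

Step 1: ant0:(3,0)->N->(2,0) | ant1:(0,3)->W->(0,2) | ant2:(0,2)->E->(0,3)
  grid max=3 at (0,2)
Step 2: ant0:(2,0)->N->(1,0) | ant1:(0,2)->E->(0,3) | ant2:(0,3)->W->(0,2)
  grid max=4 at (0,2)
Step 3: ant0:(1,0)->N->(0,0) | ant1:(0,3)->W->(0,2) | ant2:(0,2)->E->(0,3)
  grid max=5 at (0,2)
Step 4: ant0:(0,0)->S->(1,0) | ant1:(0,2)->E->(0,3) | ant2:(0,3)->W->(0,2)
  grid max=6 at (0,2)
Step 5: ant0:(1,0)->N->(0,0) | ant1:(0,3)->W->(0,2) | ant2:(0,2)->E->(0,3)
  grid max=7 at (0,2)
Step 6: ant0:(0,0)->S->(1,0) | ant1:(0,2)->E->(0,3) | ant2:(0,3)->W->(0,2)
  grid max=8 at (0,2)

(1,0) (0,3) (0,2)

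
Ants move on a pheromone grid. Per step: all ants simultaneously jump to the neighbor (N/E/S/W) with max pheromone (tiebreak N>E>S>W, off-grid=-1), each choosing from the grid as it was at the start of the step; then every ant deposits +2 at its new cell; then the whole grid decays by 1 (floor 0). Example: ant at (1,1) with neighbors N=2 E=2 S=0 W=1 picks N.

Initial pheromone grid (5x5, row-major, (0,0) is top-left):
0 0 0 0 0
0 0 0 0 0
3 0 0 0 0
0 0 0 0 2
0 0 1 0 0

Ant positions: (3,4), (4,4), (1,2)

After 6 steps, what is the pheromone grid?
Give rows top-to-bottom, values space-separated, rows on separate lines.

After step 1: ants at (2,4),(3,4),(0,2)
  0 0 1 0 0
  0 0 0 0 0
  2 0 0 0 1
  0 0 0 0 3
  0 0 0 0 0
After step 2: ants at (3,4),(2,4),(0,3)
  0 0 0 1 0
  0 0 0 0 0
  1 0 0 0 2
  0 0 0 0 4
  0 0 0 0 0
After step 3: ants at (2,4),(3,4),(0,4)
  0 0 0 0 1
  0 0 0 0 0
  0 0 0 0 3
  0 0 0 0 5
  0 0 0 0 0
After step 4: ants at (3,4),(2,4),(1,4)
  0 0 0 0 0
  0 0 0 0 1
  0 0 0 0 4
  0 0 0 0 6
  0 0 0 0 0
After step 5: ants at (2,4),(3,4),(2,4)
  0 0 0 0 0
  0 0 0 0 0
  0 0 0 0 7
  0 0 0 0 7
  0 0 0 0 0
After step 6: ants at (3,4),(2,4),(3,4)
  0 0 0 0 0
  0 0 0 0 0
  0 0 0 0 8
  0 0 0 0 10
  0 0 0 0 0

0 0 0 0 0
0 0 0 0 0
0 0 0 0 8
0 0 0 0 10
0 0 0 0 0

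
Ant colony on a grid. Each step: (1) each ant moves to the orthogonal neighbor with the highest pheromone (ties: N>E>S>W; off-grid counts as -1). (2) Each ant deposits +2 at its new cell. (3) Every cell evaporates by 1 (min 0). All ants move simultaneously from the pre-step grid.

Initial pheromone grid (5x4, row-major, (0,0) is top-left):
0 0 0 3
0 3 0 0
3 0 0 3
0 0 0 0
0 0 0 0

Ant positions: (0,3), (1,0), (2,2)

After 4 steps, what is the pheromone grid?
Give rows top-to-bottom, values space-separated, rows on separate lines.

After step 1: ants at (1,3),(1,1),(2,3)
  0 0 0 2
  0 4 0 1
  2 0 0 4
  0 0 0 0
  0 0 0 0
After step 2: ants at (2,3),(0,1),(1,3)
  0 1 0 1
  0 3 0 2
  1 0 0 5
  0 0 0 0
  0 0 0 0
After step 3: ants at (1,3),(1,1),(2,3)
  0 0 0 0
  0 4 0 3
  0 0 0 6
  0 0 0 0
  0 0 0 0
After step 4: ants at (2,3),(0,1),(1,3)
  0 1 0 0
  0 3 0 4
  0 0 0 7
  0 0 0 0
  0 0 0 0

0 1 0 0
0 3 0 4
0 0 0 7
0 0 0 0
0 0 0 0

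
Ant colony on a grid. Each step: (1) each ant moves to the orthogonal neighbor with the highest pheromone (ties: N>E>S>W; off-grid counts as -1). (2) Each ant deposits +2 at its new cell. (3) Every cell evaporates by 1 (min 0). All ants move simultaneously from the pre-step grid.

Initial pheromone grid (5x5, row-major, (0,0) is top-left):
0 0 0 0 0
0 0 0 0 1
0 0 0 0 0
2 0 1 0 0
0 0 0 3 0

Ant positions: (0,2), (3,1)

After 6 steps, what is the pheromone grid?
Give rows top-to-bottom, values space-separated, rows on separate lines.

After step 1: ants at (0,3),(3,0)
  0 0 0 1 0
  0 0 0 0 0
  0 0 0 0 0
  3 0 0 0 0
  0 0 0 2 0
After step 2: ants at (0,4),(2,0)
  0 0 0 0 1
  0 0 0 0 0
  1 0 0 0 0
  2 0 0 0 0
  0 0 0 1 0
After step 3: ants at (1,4),(3,0)
  0 0 0 0 0
  0 0 0 0 1
  0 0 0 0 0
  3 0 0 0 0
  0 0 0 0 0
After step 4: ants at (0,4),(2,0)
  0 0 0 0 1
  0 0 0 0 0
  1 0 0 0 0
  2 0 0 0 0
  0 0 0 0 0
After step 5: ants at (1,4),(3,0)
  0 0 0 0 0
  0 0 0 0 1
  0 0 0 0 0
  3 0 0 0 0
  0 0 0 0 0
After step 6: ants at (0,4),(2,0)
  0 0 0 0 1
  0 0 0 0 0
  1 0 0 0 0
  2 0 0 0 0
  0 0 0 0 0

0 0 0 0 1
0 0 0 0 0
1 0 0 0 0
2 0 0 0 0
0 0 0 0 0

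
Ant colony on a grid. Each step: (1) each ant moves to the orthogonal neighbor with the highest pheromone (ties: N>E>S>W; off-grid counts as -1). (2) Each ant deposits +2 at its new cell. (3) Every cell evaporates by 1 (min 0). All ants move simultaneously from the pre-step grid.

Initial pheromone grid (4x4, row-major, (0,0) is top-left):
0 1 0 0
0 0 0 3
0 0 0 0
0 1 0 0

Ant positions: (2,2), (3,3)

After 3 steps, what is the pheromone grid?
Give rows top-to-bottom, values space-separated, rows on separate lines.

After step 1: ants at (1,2),(2,3)
  0 0 0 0
  0 0 1 2
  0 0 0 1
  0 0 0 0
After step 2: ants at (1,3),(1,3)
  0 0 0 0
  0 0 0 5
  0 0 0 0
  0 0 0 0
After step 3: ants at (0,3),(0,3)
  0 0 0 3
  0 0 0 4
  0 0 0 0
  0 0 0 0

0 0 0 3
0 0 0 4
0 0 0 0
0 0 0 0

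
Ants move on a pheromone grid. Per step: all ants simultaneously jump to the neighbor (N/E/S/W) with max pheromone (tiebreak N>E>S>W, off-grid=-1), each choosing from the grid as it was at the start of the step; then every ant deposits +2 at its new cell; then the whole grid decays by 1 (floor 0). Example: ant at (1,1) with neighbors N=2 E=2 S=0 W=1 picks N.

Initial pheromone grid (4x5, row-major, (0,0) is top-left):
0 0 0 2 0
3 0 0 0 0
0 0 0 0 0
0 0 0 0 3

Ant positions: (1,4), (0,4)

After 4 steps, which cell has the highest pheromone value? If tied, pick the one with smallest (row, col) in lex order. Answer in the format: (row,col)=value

Step 1: ant0:(1,4)->N->(0,4) | ant1:(0,4)->W->(0,3)
  grid max=3 at (0,3)
Step 2: ant0:(0,4)->W->(0,3) | ant1:(0,3)->E->(0,4)
  grid max=4 at (0,3)
Step 3: ant0:(0,3)->E->(0,4) | ant1:(0,4)->W->(0,3)
  grid max=5 at (0,3)
Step 4: ant0:(0,4)->W->(0,3) | ant1:(0,3)->E->(0,4)
  grid max=6 at (0,3)
Final grid:
  0 0 0 6 4
  0 0 0 0 0
  0 0 0 0 0
  0 0 0 0 0
Max pheromone 6 at (0,3)

Answer: (0,3)=6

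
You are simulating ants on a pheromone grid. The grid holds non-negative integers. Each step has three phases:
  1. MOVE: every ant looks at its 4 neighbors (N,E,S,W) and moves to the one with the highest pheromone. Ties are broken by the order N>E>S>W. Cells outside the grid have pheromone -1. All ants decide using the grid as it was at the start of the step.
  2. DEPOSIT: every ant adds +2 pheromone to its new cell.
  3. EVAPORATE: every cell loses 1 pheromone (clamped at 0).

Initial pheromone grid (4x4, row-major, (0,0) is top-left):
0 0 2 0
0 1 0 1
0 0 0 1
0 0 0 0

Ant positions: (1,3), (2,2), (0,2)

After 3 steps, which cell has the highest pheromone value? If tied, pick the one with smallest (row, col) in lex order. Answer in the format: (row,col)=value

Step 1: ant0:(1,3)->S->(2,3) | ant1:(2,2)->E->(2,3) | ant2:(0,2)->E->(0,3)
  grid max=4 at (2,3)
Step 2: ant0:(2,3)->N->(1,3) | ant1:(2,3)->N->(1,3) | ant2:(0,3)->W->(0,2)
  grid max=3 at (1,3)
Step 3: ant0:(1,3)->S->(2,3) | ant1:(1,3)->S->(2,3) | ant2:(0,2)->E->(0,3)
  grid max=6 at (2,3)
Final grid:
  0 0 1 1
  0 0 0 2
  0 0 0 6
  0 0 0 0
Max pheromone 6 at (2,3)

Answer: (2,3)=6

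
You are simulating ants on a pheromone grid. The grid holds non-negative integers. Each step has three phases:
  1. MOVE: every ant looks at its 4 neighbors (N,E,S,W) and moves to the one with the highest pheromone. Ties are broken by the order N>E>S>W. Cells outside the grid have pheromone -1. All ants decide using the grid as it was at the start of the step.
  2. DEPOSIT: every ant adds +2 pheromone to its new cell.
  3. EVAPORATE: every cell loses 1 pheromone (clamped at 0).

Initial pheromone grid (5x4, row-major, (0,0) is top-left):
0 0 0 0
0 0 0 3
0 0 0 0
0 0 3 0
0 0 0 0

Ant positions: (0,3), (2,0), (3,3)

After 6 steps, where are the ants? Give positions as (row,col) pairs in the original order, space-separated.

Step 1: ant0:(0,3)->S->(1,3) | ant1:(2,0)->N->(1,0) | ant2:(3,3)->W->(3,2)
  grid max=4 at (1,3)
Step 2: ant0:(1,3)->N->(0,3) | ant1:(1,0)->N->(0,0) | ant2:(3,2)->N->(2,2)
  grid max=3 at (1,3)
Step 3: ant0:(0,3)->S->(1,3) | ant1:(0,0)->E->(0,1) | ant2:(2,2)->S->(3,2)
  grid max=4 at (1,3)
Step 4: ant0:(1,3)->N->(0,3) | ant1:(0,1)->E->(0,2) | ant2:(3,2)->N->(2,2)
  grid max=3 at (1,3)
Step 5: ant0:(0,3)->S->(1,3) | ant1:(0,2)->E->(0,3) | ant2:(2,2)->S->(3,2)
  grid max=4 at (1,3)
Step 6: ant0:(1,3)->N->(0,3) | ant1:(0,3)->S->(1,3) | ant2:(3,2)->N->(2,2)
  grid max=5 at (1,3)

(0,3) (1,3) (2,2)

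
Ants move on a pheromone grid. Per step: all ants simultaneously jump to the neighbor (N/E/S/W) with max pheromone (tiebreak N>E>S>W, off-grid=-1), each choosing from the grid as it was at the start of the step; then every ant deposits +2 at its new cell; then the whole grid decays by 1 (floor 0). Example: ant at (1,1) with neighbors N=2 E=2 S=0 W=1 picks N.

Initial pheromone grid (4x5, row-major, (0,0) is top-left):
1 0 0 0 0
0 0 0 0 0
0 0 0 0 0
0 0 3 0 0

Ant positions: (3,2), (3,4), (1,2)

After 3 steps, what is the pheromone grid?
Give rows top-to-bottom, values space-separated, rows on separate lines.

After step 1: ants at (2,2),(2,4),(0,2)
  0 0 1 0 0
  0 0 0 0 0
  0 0 1 0 1
  0 0 2 0 0
After step 2: ants at (3,2),(1,4),(0,3)
  0 0 0 1 0
  0 0 0 0 1
  0 0 0 0 0
  0 0 3 0 0
After step 3: ants at (2,2),(0,4),(0,4)
  0 0 0 0 3
  0 0 0 0 0
  0 0 1 0 0
  0 0 2 0 0

0 0 0 0 3
0 0 0 0 0
0 0 1 0 0
0 0 2 0 0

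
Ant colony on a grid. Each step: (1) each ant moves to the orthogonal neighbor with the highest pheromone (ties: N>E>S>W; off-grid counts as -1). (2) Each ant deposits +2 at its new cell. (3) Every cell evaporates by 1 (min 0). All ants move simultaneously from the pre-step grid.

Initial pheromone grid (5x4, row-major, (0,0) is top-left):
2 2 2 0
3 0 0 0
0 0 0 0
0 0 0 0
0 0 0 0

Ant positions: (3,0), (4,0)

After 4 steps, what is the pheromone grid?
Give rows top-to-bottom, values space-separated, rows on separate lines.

After step 1: ants at (2,0),(3,0)
  1 1 1 0
  2 0 0 0
  1 0 0 0
  1 0 0 0
  0 0 0 0
After step 2: ants at (1,0),(2,0)
  0 0 0 0
  3 0 0 0
  2 0 0 0
  0 0 0 0
  0 0 0 0
After step 3: ants at (2,0),(1,0)
  0 0 0 0
  4 0 0 0
  3 0 0 0
  0 0 0 0
  0 0 0 0
After step 4: ants at (1,0),(2,0)
  0 0 0 0
  5 0 0 0
  4 0 0 0
  0 0 0 0
  0 0 0 0

0 0 0 0
5 0 0 0
4 0 0 0
0 0 0 0
0 0 0 0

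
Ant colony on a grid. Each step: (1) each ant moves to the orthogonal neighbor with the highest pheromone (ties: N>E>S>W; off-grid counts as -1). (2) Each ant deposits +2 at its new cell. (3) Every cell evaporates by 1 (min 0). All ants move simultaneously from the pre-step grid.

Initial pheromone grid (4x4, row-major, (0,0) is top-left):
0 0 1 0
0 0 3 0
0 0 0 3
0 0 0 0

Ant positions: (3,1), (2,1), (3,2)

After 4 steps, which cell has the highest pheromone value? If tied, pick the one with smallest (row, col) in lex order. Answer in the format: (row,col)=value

Answer: (1,2)=9

Derivation:
Step 1: ant0:(3,1)->N->(2,1) | ant1:(2,1)->N->(1,1) | ant2:(3,2)->N->(2,2)
  grid max=2 at (1,2)
Step 2: ant0:(2,1)->N->(1,1) | ant1:(1,1)->E->(1,2) | ant2:(2,2)->N->(1,2)
  grid max=5 at (1,2)
Step 3: ant0:(1,1)->E->(1,2) | ant1:(1,2)->W->(1,1) | ant2:(1,2)->W->(1,1)
  grid max=6 at (1,2)
Step 4: ant0:(1,2)->W->(1,1) | ant1:(1,1)->E->(1,2) | ant2:(1,1)->E->(1,2)
  grid max=9 at (1,2)
Final grid:
  0 0 0 0
  0 6 9 0
  0 0 0 0
  0 0 0 0
Max pheromone 9 at (1,2)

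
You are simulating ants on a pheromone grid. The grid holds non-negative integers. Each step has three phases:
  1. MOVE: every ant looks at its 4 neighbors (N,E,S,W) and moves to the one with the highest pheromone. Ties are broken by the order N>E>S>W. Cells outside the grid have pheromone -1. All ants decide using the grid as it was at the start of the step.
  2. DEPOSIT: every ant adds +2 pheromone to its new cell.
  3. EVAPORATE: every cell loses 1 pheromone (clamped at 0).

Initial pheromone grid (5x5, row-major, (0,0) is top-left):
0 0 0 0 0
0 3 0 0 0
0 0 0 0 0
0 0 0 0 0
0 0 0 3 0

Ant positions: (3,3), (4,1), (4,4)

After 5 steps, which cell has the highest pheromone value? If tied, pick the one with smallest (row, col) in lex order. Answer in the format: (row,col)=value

Step 1: ant0:(3,3)->S->(4,3) | ant1:(4,1)->N->(3,1) | ant2:(4,4)->W->(4,3)
  grid max=6 at (4,3)
Step 2: ant0:(4,3)->N->(3,3) | ant1:(3,1)->N->(2,1) | ant2:(4,3)->N->(3,3)
  grid max=5 at (4,3)
Step 3: ant0:(3,3)->S->(4,3) | ant1:(2,1)->N->(1,1) | ant2:(3,3)->S->(4,3)
  grid max=8 at (4,3)
Step 4: ant0:(4,3)->N->(3,3) | ant1:(1,1)->N->(0,1) | ant2:(4,3)->N->(3,3)
  grid max=7 at (4,3)
Step 5: ant0:(3,3)->S->(4,3) | ant1:(0,1)->S->(1,1) | ant2:(3,3)->S->(4,3)
  grid max=10 at (4,3)
Final grid:
  0 0 0 0 0
  0 2 0 0 0
  0 0 0 0 0
  0 0 0 4 0
  0 0 0 10 0
Max pheromone 10 at (4,3)

Answer: (4,3)=10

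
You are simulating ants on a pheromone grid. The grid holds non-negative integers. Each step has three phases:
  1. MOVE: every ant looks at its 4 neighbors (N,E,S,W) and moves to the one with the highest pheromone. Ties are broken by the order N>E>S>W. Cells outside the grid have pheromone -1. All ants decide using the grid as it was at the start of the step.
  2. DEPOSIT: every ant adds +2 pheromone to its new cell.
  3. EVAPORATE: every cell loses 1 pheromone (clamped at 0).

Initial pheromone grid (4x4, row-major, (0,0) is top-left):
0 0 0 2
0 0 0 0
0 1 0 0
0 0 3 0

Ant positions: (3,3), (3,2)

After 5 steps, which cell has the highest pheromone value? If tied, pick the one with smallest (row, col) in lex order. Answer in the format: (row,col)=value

Answer: (3,2)=8

Derivation:
Step 1: ant0:(3,3)->W->(3,2) | ant1:(3,2)->N->(2,2)
  grid max=4 at (3,2)
Step 2: ant0:(3,2)->N->(2,2) | ant1:(2,2)->S->(3,2)
  grid max=5 at (3,2)
Step 3: ant0:(2,2)->S->(3,2) | ant1:(3,2)->N->(2,2)
  grid max=6 at (3,2)
Step 4: ant0:(3,2)->N->(2,2) | ant1:(2,2)->S->(3,2)
  grid max=7 at (3,2)
Step 5: ant0:(2,2)->S->(3,2) | ant1:(3,2)->N->(2,2)
  grid max=8 at (3,2)
Final grid:
  0 0 0 0
  0 0 0 0
  0 0 5 0
  0 0 8 0
Max pheromone 8 at (3,2)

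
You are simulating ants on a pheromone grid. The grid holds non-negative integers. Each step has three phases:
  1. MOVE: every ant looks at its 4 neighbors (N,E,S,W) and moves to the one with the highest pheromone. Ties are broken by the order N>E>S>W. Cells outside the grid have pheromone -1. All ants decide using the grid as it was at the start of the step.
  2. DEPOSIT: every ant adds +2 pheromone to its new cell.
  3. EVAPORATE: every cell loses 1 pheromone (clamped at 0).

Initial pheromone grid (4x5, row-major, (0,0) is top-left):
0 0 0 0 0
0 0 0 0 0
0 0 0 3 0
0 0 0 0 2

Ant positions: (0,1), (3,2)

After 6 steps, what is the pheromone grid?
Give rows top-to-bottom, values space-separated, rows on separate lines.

After step 1: ants at (0,2),(2,2)
  0 0 1 0 0
  0 0 0 0 0
  0 0 1 2 0
  0 0 0 0 1
After step 2: ants at (0,3),(2,3)
  0 0 0 1 0
  0 0 0 0 0
  0 0 0 3 0
  0 0 0 0 0
After step 3: ants at (0,4),(1,3)
  0 0 0 0 1
  0 0 0 1 0
  0 0 0 2 0
  0 0 0 0 0
After step 4: ants at (1,4),(2,3)
  0 0 0 0 0
  0 0 0 0 1
  0 0 0 3 0
  0 0 0 0 0
After step 5: ants at (0,4),(1,3)
  0 0 0 0 1
  0 0 0 1 0
  0 0 0 2 0
  0 0 0 0 0
After step 6: ants at (1,4),(2,3)
  0 0 0 0 0
  0 0 0 0 1
  0 0 0 3 0
  0 0 0 0 0

0 0 0 0 0
0 0 0 0 1
0 0 0 3 0
0 0 0 0 0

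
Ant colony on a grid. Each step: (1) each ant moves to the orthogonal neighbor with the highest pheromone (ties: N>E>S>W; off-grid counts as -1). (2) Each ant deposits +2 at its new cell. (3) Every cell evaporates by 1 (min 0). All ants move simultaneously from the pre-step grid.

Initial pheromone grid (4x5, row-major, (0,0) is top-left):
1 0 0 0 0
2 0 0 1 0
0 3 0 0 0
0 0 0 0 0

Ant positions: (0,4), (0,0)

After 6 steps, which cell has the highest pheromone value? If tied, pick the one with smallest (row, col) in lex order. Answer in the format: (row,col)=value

Step 1: ant0:(0,4)->S->(1,4) | ant1:(0,0)->S->(1,0)
  grid max=3 at (1,0)
Step 2: ant0:(1,4)->N->(0,4) | ant1:(1,0)->N->(0,0)
  grid max=2 at (1,0)
Step 3: ant0:(0,4)->S->(1,4) | ant1:(0,0)->S->(1,0)
  grid max=3 at (1,0)
Step 4: ant0:(1,4)->N->(0,4) | ant1:(1,0)->N->(0,0)
  grid max=2 at (1,0)
Step 5: ant0:(0,4)->S->(1,4) | ant1:(0,0)->S->(1,0)
  grid max=3 at (1,0)
Step 6: ant0:(1,4)->N->(0,4) | ant1:(1,0)->N->(0,0)
  grid max=2 at (1,0)
Final grid:
  1 0 0 0 1
  2 0 0 0 0
  0 0 0 0 0
  0 0 0 0 0
Max pheromone 2 at (1,0)

Answer: (1,0)=2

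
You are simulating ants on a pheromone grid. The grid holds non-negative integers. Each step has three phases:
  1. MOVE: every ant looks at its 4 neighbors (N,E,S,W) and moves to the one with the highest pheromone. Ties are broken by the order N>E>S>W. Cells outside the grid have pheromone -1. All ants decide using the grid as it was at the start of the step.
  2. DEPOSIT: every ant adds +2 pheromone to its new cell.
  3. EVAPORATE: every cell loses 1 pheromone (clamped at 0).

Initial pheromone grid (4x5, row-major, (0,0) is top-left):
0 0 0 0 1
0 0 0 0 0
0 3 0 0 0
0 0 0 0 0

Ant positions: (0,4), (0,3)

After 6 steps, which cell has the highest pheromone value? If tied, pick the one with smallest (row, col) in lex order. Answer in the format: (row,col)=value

Step 1: ant0:(0,4)->S->(1,4) | ant1:(0,3)->E->(0,4)
  grid max=2 at (0,4)
Step 2: ant0:(1,4)->N->(0,4) | ant1:(0,4)->S->(1,4)
  grid max=3 at (0,4)
Step 3: ant0:(0,4)->S->(1,4) | ant1:(1,4)->N->(0,4)
  grid max=4 at (0,4)
Step 4: ant0:(1,4)->N->(0,4) | ant1:(0,4)->S->(1,4)
  grid max=5 at (0,4)
Step 5: ant0:(0,4)->S->(1,4) | ant1:(1,4)->N->(0,4)
  grid max=6 at (0,4)
Step 6: ant0:(1,4)->N->(0,4) | ant1:(0,4)->S->(1,4)
  grid max=7 at (0,4)
Final grid:
  0 0 0 0 7
  0 0 0 0 6
  0 0 0 0 0
  0 0 0 0 0
Max pheromone 7 at (0,4)

Answer: (0,4)=7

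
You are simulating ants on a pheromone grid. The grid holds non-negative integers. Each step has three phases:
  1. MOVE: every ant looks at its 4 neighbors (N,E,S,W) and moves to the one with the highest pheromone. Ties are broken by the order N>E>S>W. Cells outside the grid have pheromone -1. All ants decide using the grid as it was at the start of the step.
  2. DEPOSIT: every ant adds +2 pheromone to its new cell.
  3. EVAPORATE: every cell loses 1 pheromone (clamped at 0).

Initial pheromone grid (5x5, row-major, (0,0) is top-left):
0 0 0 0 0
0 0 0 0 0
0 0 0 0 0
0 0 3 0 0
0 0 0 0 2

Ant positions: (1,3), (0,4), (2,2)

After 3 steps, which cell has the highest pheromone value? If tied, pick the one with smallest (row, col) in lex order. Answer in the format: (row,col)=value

Answer: (3,2)=4

Derivation:
Step 1: ant0:(1,3)->N->(0,3) | ant1:(0,4)->S->(1,4) | ant2:(2,2)->S->(3,2)
  grid max=4 at (3,2)
Step 2: ant0:(0,3)->E->(0,4) | ant1:(1,4)->N->(0,4) | ant2:(3,2)->N->(2,2)
  grid max=3 at (0,4)
Step 3: ant0:(0,4)->S->(1,4) | ant1:(0,4)->S->(1,4) | ant2:(2,2)->S->(3,2)
  grid max=4 at (3,2)
Final grid:
  0 0 0 0 2
  0 0 0 0 3
  0 0 0 0 0
  0 0 4 0 0
  0 0 0 0 0
Max pheromone 4 at (3,2)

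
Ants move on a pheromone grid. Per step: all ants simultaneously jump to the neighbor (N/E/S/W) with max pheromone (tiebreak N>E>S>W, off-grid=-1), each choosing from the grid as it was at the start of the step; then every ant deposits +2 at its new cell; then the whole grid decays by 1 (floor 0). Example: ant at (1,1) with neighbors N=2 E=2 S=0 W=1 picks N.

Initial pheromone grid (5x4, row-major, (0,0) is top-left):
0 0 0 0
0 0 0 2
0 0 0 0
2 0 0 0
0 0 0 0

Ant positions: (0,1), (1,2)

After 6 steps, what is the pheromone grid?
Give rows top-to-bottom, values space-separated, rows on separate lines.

After step 1: ants at (0,2),(1,3)
  0 0 1 0
  0 0 0 3
  0 0 0 0
  1 0 0 0
  0 0 0 0
After step 2: ants at (0,3),(0,3)
  0 0 0 3
  0 0 0 2
  0 0 0 0
  0 0 0 0
  0 0 0 0
After step 3: ants at (1,3),(1,3)
  0 0 0 2
  0 0 0 5
  0 0 0 0
  0 0 0 0
  0 0 0 0
After step 4: ants at (0,3),(0,3)
  0 0 0 5
  0 0 0 4
  0 0 0 0
  0 0 0 0
  0 0 0 0
After step 5: ants at (1,3),(1,3)
  0 0 0 4
  0 0 0 7
  0 0 0 0
  0 0 0 0
  0 0 0 0
After step 6: ants at (0,3),(0,3)
  0 0 0 7
  0 0 0 6
  0 0 0 0
  0 0 0 0
  0 0 0 0

0 0 0 7
0 0 0 6
0 0 0 0
0 0 0 0
0 0 0 0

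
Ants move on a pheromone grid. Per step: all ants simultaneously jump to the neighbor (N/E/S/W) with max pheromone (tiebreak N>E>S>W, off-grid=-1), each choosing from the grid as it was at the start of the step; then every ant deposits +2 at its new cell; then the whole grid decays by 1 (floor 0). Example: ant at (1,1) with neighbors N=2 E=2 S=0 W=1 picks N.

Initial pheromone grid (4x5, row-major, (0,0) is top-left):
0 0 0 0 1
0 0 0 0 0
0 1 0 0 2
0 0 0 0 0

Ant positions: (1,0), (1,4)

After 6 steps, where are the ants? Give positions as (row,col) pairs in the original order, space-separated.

Step 1: ant0:(1,0)->N->(0,0) | ant1:(1,4)->S->(2,4)
  grid max=3 at (2,4)
Step 2: ant0:(0,0)->E->(0,1) | ant1:(2,4)->N->(1,4)
  grid max=2 at (2,4)
Step 3: ant0:(0,1)->E->(0,2) | ant1:(1,4)->S->(2,4)
  grid max=3 at (2,4)
Step 4: ant0:(0,2)->E->(0,3) | ant1:(2,4)->N->(1,4)
  grid max=2 at (2,4)
Step 5: ant0:(0,3)->E->(0,4) | ant1:(1,4)->S->(2,4)
  grid max=3 at (2,4)
Step 6: ant0:(0,4)->S->(1,4) | ant1:(2,4)->N->(1,4)
  grid max=3 at (1,4)

(1,4) (1,4)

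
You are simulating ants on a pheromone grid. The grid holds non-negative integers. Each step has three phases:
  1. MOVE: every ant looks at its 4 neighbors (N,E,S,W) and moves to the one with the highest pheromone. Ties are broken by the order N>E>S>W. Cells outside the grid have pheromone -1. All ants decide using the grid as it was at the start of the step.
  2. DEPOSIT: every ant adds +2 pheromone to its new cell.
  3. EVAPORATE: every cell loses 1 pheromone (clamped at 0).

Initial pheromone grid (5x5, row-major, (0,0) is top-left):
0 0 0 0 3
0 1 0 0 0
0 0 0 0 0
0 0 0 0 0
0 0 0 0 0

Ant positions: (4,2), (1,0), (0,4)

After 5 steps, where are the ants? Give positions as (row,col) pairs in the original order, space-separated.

Step 1: ant0:(4,2)->N->(3,2) | ant1:(1,0)->E->(1,1) | ant2:(0,4)->S->(1,4)
  grid max=2 at (0,4)
Step 2: ant0:(3,2)->N->(2,2) | ant1:(1,1)->N->(0,1) | ant2:(1,4)->N->(0,4)
  grid max=3 at (0,4)
Step 3: ant0:(2,2)->N->(1,2) | ant1:(0,1)->S->(1,1) | ant2:(0,4)->S->(1,4)
  grid max=2 at (0,4)
Step 4: ant0:(1,2)->W->(1,1) | ant1:(1,1)->E->(1,2) | ant2:(1,4)->N->(0,4)
  grid max=3 at (0,4)
Step 5: ant0:(1,1)->E->(1,2) | ant1:(1,2)->W->(1,1) | ant2:(0,4)->S->(1,4)
  grid max=4 at (1,1)

(1,2) (1,1) (1,4)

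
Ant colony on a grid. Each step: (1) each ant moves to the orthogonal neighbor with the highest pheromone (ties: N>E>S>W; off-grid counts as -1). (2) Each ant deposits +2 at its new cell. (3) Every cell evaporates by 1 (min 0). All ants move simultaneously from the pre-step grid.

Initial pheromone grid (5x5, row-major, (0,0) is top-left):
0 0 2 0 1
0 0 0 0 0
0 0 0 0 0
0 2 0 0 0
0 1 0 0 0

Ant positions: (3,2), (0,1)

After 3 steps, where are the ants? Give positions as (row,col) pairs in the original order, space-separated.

Step 1: ant0:(3,2)->W->(3,1) | ant1:(0,1)->E->(0,2)
  grid max=3 at (0,2)
Step 2: ant0:(3,1)->N->(2,1) | ant1:(0,2)->E->(0,3)
  grid max=2 at (0,2)
Step 3: ant0:(2,1)->S->(3,1) | ant1:(0,3)->W->(0,2)
  grid max=3 at (0,2)

(3,1) (0,2)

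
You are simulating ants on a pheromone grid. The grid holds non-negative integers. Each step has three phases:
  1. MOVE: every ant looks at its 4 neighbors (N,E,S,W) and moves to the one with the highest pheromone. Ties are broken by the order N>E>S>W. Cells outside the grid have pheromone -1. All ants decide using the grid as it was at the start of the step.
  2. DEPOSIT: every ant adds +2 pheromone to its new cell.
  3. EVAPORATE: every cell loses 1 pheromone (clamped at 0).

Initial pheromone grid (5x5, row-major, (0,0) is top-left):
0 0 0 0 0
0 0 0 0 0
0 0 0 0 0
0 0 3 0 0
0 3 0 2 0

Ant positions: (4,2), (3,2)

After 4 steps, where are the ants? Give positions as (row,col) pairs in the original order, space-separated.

Step 1: ant0:(4,2)->N->(3,2) | ant1:(3,2)->N->(2,2)
  grid max=4 at (3,2)
Step 2: ant0:(3,2)->N->(2,2) | ant1:(2,2)->S->(3,2)
  grid max=5 at (3,2)
Step 3: ant0:(2,2)->S->(3,2) | ant1:(3,2)->N->(2,2)
  grid max=6 at (3,2)
Step 4: ant0:(3,2)->N->(2,2) | ant1:(2,2)->S->(3,2)
  grid max=7 at (3,2)

(2,2) (3,2)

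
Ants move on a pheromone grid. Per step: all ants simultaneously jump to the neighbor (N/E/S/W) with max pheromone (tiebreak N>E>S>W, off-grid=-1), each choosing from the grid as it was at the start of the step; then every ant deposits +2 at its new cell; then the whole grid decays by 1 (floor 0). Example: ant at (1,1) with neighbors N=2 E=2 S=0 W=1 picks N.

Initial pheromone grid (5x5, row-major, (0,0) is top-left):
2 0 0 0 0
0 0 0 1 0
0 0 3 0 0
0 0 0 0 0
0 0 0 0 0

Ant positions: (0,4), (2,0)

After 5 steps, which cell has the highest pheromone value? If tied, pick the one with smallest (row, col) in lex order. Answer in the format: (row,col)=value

Answer: (0,0)=1

Derivation:
Step 1: ant0:(0,4)->S->(1,4) | ant1:(2,0)->N->(1,0)
  grid max=2 at (2,2)
Step 2: ant0:(1,4)->N->(0,4) | ant1:(1,0)->N->(0,0)
  grid max=2 at (0,0)
Step 3: ant0:(0,4)->S->(1,4) | ant1:(0,0)->E->(0,1)
  grid max=1 at (0,0)
Step 4: ant0:(1,4)->N->(0,4) | ant1:(0,1)->W->(0,0)
  grid max=2 at (0,0)
Step 5: ant0:(0,4)->S->(1,4) | ant1:(0,0)->E->(0,1)
  grid max=1 at (0,0)
Final grid:
  1 1 0 0 0
  0 0 0 0 1
  0 0 0 0 0
  0 0 0 0 0
  0 0 0 0 0
Max pheromone 1 at (0,0)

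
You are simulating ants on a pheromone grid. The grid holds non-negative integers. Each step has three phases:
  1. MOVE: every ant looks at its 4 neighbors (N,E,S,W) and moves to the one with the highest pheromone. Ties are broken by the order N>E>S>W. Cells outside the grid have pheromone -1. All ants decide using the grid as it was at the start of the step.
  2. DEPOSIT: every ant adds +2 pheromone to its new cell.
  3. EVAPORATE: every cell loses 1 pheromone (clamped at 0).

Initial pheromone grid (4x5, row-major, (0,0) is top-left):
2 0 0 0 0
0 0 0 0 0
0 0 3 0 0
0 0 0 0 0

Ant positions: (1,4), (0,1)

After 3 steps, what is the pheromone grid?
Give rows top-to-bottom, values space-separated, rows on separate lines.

After step 1: ants at (0,4),(0,0)
  3 0 0 0 1
  0 0 0 0 0
  0 0 2 0 0
  0 0 0 0 0
After step 2: ants at (1,4),(0,1)
  2 1 0 0 0
  0 0 0 0 1
  0 0 1 0 0
  0 0 0 0 0
After step 3: ants at (0,4),(0,0)
  3 0 0 0 1
  0 0 0 0 0
  0 0 0 0 0
  0 0 0 0 0

3 0 0 0 1
0 0 0 0 0
0 0 0 0 0
0 0 0 0 0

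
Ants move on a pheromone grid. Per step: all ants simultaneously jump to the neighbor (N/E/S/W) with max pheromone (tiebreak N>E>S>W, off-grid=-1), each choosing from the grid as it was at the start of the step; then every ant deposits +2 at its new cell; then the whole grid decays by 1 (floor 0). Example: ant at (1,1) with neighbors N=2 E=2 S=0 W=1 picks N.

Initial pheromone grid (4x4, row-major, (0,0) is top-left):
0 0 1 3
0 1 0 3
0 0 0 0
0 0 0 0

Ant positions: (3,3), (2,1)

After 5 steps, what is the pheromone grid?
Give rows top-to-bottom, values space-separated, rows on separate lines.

After step 1: ants at (2,3),(1,1)
  0 0 0 2
  0 2 0 2
  0 0 0 1
  0 0 0 0
After step 2: ants at (1,3),(0,1)
  0 1 0 1
  0 1 0 3
  0 0 0 0
  0 0 0 0
After step 3: ants at (0,3),(1,1)
  0 0 0 2
  0 2 0 2
  0 0 0 0
  0 0 0 0
After step 4: ants at (1,3),(0,1)
  0 1 0 1
  0 1 0 3
  0 0 0 0
  0 0 0 0
After step 5: ants at (0,3),(1,1)
  0 0 0 2
  0 2 0 2
  0 0 0 0
  0 0 0 0

0 0 0 2
0 2 0 2
0 0 0 0
0 0 0 0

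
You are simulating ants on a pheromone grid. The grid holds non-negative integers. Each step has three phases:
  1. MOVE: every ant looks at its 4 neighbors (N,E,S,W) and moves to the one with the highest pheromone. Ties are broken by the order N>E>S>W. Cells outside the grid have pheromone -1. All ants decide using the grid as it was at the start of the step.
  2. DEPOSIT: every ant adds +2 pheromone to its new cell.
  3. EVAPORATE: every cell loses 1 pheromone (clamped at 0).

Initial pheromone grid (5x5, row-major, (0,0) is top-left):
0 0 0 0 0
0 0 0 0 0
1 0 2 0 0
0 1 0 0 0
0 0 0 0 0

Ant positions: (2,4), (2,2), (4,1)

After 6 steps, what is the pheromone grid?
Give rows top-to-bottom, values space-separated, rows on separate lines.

After step 1: ants at (1,4),(1,2),(3,1)
  0 0 0 0 0
  0 0 1 0 1
  0 0 1 0 0
  0 2 0 0 0
  0 0 0 0 0
After step 2: ants at (0,4),(2,2),(2,1)
  0 0 0 0 1
  0 0 0 0 0
  0 1 2 0 0
  0 1 0 0 0
  0 0 0 0 0
After step 3: ants at (1,4),(2,1),(2,2)
  0 0 0 0 0
  0 0 0 0 1
  0 2 3 0 0
  0 0 0 0 0
  0 0 0 0 0
After step 4: ants at (0,4),(2,2),(2,1)
  0 0 0 0 1
  0 0 0 0 0
  0 3 4 0 0
  0 0 0 0 0
  0 0 0 0 0
After step 5: ants at (1,4),(2,1),(2,2)
  0 0 0 0 0
  0 0 0 0 1
  0 4 5 0 0
  0 0 0 0 0
  0 0 0 0 0
After step 6: ants at (0,4),(2,2),(2,1)
  0 0 0 0 1
  0 0 0 0 0
  0 5 6 0 0
  0 0 0 0 0
  0 0 0 0 0

0 0 0 0 1
0 0 0 0 0
0 5 6 0 0
0 0 0 0 0
0 0 0 0 0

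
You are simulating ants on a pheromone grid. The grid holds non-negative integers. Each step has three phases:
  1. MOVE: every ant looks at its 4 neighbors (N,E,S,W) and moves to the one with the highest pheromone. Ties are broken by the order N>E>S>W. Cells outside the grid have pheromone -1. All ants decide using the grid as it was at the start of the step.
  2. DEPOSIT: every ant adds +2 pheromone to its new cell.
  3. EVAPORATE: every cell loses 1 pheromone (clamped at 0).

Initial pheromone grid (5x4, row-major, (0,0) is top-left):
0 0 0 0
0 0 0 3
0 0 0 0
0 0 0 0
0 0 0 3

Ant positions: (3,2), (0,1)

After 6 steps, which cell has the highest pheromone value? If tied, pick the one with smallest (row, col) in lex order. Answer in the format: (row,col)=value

Step 1: ant0:(3,2)->N->(2,2) | ant1:(0,1)->E->(0,2)
  grid max=2 at (1,3)
Step 2: ant0:(2,2)->N->(1,2) | ant1:(0,2)->E->(0,3)
  grid max=1 at (0,3)
Step 3: ant0:(1,2)->E->(1,3) | ant1:(0,3)->S->(1,3)
  grid max=4 at (1,3)
Step 4: ant0:(1,3)->N->(0,3) | ant1:(1,3)->N->(0,3)
  grid max=3 at (0,3)
Step 5: ant0:(0,3)->S->(1,3) | ant1:(0,3)->S->(1,3)
  grid max=6 at (1,3)
Step 6: ant0:(1,3)->N->(0,3) | ant1:(1,3)->N->(0,3)
  grid max=5 at (0,3)
Final grid:
  0 0 0 5
  0 0 0 5
  0 0 0 0
  0 0 0 0
  0 0 0 0
Max pheromone 5 at (0,3)

Answer: (0,3)=5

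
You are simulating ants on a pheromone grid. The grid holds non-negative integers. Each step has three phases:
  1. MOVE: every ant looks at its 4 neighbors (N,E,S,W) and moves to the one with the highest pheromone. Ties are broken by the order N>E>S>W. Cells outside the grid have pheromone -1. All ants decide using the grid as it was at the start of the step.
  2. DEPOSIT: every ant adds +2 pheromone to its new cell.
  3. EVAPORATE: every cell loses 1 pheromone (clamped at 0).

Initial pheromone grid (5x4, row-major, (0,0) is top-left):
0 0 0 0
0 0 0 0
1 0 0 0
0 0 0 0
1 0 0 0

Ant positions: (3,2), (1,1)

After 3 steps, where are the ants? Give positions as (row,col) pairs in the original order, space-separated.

Step 1: ant0:(3,2)->N->(2,2) | ant1:(1,1)->N->(0,1)
  grid max=1 at (0,1)
Step 2: ant0:(2,2)->N->(1,2) | ant1:(0,1)->E->(0,2)
  grid max=1 at (0,2)
Step 3: ant0:(1,2)->N->(0,2) | ant1:(0,2)->S->(1,2)
  grid max=2 at (0,2)

(0,2) (1,2)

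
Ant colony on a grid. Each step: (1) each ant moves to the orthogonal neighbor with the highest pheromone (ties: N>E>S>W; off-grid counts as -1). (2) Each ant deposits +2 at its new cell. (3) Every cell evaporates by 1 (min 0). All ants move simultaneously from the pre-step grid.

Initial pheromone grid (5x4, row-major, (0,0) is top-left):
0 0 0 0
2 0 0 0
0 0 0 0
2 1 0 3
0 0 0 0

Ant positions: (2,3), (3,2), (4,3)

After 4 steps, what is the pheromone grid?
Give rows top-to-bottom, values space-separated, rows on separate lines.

After step 1: ants at (3,3),(3,3),(3,3)
  0 0 0 0
  1 0 0 0
  0 0 0 0
  1 0 0 8
  0 0 0 0
After step 2: ants at (2,3),(2,3),(2,3)
  0 0 0 0
  0 0 0 0
  0 0 0 5
  0 0 0 7
  0 0 0 0
After step 3: ants at (3,3),(3,3),(3,3)
  0 0 0 0
  0 0 0 0
  0 0 0 4
  0 0 0 12
  0 0 0 0
After step 4: ants at (2,3),(2,3),(2,3)
  0 0 0 0
  0 0 0 0
  0 0 0 9
  0 0 0 11
  0 0 0 0

0 0 0 0
0 0 0 0
0 0 0 9
0 0 0 11
0 0 0 0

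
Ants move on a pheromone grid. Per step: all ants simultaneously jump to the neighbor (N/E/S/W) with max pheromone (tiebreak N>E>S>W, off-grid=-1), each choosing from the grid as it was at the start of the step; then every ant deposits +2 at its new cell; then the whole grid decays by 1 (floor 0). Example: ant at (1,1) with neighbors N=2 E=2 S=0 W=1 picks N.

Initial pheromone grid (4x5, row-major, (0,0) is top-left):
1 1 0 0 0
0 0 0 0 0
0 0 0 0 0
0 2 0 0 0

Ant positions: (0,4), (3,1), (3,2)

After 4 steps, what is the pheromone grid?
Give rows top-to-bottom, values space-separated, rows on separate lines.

After step 1: ants at (1,4),(2,1),(3,1)
  0 0 0 0 0
  0 0 0 0 1
  0 1 0 0 0
  0 3 0 0 0
After step 2: ants at (0,4),(3,1),(2,1)
  0 0 0 0 1
  0 0 0 0 0
  0 2 0 0 0
  0 4 0 0 0
After step 3: ants at (1,4),(2,1),(3,1)
  0 0 0 0 0
  0 0 0 0 1
  0 3 0 0 0
  0 5 0 0 0
After step 4: ants at (0,4),(3,1),(2,1)
  0 0 0 0 1
  0 0 0 0 0
  0 4 0 0 0
  0 6 0 0 0

0 0 0 0 1
0 0 0 0 0
0 4 0 0 0
0 6 0 0 0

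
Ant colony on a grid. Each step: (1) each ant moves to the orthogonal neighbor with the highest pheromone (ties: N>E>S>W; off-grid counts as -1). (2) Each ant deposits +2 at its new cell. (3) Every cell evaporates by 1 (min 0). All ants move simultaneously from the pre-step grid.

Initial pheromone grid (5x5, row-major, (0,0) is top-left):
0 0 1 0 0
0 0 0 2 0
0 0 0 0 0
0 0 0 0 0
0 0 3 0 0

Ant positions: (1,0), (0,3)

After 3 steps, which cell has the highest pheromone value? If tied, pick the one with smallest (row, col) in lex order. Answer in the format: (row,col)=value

Step 1: ant0:(1,0)->N->(0,0) | ant1:(0,3)->S->(1,3)
  grid max=3 at (1,3)
Step 2: ant0:(0,0)->E->(0,1) | ant1:(1,3)->N->(0,3)
  grid max=2 at (1,3)
Step 3: ant0:(0,1)->E->(0,2) | ant1:(0,3)->S->(1,3)
  grid max=3 at (1,3)
Final grid:
  0 0 1 0 0
  0 0 0 3 0
  0 0 0 0 0
  0 0 0 0 0
  0 0 0 0 0
Max pheromone 3 at (1,3)

Answer: (1,3)=3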